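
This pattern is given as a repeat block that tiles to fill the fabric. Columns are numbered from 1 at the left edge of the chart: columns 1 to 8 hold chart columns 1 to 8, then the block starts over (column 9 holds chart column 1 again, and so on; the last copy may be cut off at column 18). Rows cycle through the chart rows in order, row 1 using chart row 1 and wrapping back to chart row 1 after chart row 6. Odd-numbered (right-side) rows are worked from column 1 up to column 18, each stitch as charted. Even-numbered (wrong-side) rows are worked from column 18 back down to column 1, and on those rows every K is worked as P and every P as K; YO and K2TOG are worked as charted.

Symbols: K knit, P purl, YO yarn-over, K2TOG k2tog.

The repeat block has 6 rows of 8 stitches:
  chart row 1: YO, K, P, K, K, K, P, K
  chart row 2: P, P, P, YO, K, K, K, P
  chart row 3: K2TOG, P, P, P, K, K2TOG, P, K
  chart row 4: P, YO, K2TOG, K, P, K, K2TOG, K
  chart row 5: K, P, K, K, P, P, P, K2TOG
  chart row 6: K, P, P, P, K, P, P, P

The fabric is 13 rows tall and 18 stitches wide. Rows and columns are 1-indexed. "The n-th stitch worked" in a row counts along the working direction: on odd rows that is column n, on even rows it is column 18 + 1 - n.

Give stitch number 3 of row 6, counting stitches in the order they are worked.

Row 6: (6-1) mod 6 = 5, so use chart row 6. Even row -> WS.
Chart row 6 tiled across columns 1-18: K P P P K P P P K P P P K P P P K P
WS: work from column 18 back to column 1 (reverse the tiled row), swapping K<->P (YO and K2TOG unchanged).
Row 6 as worked: K P K K K P K K K P K K K P K K K P
Counting 3 along the worked row gives K.

Result:
K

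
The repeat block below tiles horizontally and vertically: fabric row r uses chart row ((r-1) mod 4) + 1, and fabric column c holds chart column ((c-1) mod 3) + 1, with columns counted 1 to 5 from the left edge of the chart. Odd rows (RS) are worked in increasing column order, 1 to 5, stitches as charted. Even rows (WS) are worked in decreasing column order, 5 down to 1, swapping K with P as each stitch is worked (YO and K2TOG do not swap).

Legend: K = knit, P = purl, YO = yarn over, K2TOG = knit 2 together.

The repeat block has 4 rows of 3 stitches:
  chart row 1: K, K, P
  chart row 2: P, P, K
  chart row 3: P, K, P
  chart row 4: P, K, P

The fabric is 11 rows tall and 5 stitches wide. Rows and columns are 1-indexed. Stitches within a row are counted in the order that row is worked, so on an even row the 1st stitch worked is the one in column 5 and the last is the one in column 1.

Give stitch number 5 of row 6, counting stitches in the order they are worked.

For row 6: chart row = ((6-1) mod 4) + 1 = 2; this is a WS (even) row.
Chart row 2 tiled across columns 1-5: P P K P P
WS row: flip the tiled sequence (start at column 5) and apply K<->P; YO and K2TOG stay.
Row 6 as worked: K K P K K
Stitch 5 in working order -> K

== STITCH ==
K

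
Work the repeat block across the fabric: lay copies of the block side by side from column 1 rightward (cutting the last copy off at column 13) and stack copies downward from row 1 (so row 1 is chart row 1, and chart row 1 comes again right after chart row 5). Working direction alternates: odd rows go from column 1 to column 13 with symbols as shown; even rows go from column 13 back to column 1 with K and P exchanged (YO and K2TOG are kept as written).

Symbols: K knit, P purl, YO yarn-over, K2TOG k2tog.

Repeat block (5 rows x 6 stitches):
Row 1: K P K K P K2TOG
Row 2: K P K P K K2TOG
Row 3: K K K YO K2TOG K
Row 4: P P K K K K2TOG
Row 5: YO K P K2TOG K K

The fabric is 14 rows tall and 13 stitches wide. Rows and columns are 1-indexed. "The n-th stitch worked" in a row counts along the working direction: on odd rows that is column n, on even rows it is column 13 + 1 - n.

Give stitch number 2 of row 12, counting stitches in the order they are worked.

Result:
K2TOG

Derivation:
Row 12: (12-1) mod 5 = 1, so use chart row 2. Even row -> WS.
Chart row 2 tiled across columns 1-13: K P K P K K2TOG K P K P K K2TOG K
WS: work from column 13 back to column 1 (reverse the tiled row), swapping K<->P (YO and K2TOG unchanged).
Row 12 as worked: P K2TOG P K P K P K2TOG P K P K P
The 2nd stitch worked is K2TOG.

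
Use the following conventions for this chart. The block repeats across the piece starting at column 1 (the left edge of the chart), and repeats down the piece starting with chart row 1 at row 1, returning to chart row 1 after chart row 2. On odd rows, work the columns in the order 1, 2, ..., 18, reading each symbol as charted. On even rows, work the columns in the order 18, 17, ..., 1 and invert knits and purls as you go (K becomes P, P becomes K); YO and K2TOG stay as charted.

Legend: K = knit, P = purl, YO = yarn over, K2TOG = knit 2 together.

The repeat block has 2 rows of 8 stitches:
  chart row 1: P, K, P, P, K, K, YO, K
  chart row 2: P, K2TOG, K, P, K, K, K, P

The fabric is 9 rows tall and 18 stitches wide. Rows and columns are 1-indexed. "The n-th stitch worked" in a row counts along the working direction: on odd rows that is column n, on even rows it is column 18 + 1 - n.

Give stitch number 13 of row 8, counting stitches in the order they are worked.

Row 8: (8-1) mod 2 = 1, so use chart row 2. Even row -> WS.
Chart row 2 tiled across columns 1-18: P K2TOG K P K K K P P K2TOG K P K K K P P K2TOG
WS row: flip the tiled sequence (start at column 18) and apply K<->P; YO and K2TOG stay.
Row 8 as worked: K2TOG K K P P P K P K2TOG K K P P P K P K2TOG K
Counting 13 along the worked row gives P.

Result:
P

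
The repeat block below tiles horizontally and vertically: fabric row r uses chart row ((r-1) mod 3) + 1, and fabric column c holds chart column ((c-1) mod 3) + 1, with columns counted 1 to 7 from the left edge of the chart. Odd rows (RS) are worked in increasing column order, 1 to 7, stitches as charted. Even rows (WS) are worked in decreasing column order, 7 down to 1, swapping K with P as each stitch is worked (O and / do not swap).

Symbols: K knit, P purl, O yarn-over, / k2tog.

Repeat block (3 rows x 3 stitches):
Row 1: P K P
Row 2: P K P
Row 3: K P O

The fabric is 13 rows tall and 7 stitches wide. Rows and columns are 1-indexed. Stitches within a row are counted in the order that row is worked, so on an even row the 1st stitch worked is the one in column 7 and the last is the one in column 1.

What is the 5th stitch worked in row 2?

Result:
K

Derivation:
For row 2: chart row = ((2-1) mod 3) + 1 = 2; this is a WS (even) row.
Chart row 2 tiled across columns 1-7: P K P P K P P
WS: work from column 7 back to column 1 (reverse the tiled row), swapping K<->P (O and / unchanged).
Row 2 as worked: K K P K K P K
Stitch 5 in working order -> K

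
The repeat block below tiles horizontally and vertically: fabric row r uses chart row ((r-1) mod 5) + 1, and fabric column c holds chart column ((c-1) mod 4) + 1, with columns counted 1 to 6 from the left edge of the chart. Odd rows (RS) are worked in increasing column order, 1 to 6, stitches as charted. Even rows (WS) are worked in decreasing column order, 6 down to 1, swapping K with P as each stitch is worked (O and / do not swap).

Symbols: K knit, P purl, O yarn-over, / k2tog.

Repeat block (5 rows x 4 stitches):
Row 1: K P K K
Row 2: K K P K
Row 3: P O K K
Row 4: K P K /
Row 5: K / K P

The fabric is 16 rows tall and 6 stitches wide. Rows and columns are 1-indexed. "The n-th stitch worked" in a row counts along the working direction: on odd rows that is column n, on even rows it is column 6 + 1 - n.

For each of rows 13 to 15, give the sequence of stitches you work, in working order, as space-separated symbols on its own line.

Row 13: chart row 3, RS - tile across columns 1-6 and work as-is.
Row 14: chart row 4, WS - tiled (columns 1-6): K P K / K P; work from column 6 back to 1 with K<->P swapped.
Row 15: chart row 5, RS - tile across columns 1-6 and work as-is.

Rows as worked:
P O K K P O
K P / P K P
K / K P K /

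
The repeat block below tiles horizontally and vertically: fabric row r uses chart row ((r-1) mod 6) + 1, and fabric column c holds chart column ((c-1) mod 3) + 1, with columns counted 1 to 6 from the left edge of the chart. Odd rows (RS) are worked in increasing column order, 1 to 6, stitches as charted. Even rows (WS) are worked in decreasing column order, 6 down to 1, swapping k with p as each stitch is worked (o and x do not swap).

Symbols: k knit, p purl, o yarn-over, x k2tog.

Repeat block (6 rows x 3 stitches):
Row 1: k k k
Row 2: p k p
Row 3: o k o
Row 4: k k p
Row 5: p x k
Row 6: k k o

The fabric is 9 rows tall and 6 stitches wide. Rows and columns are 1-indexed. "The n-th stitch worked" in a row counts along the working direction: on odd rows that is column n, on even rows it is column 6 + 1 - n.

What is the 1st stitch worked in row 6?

Stitch:
o

Derivation:
For row 6: chart row = ((6-1) mod 6) + 1 = 6; this is a WS (even) row.
Chart row 6 tiled across columns 1-6: k k o k k o
WS row: flip the tiled sequence (start at column 6) and apply k<->p; o and x stay.
Row 6 as worked: o p p o p p
The 1st stitch worked is o.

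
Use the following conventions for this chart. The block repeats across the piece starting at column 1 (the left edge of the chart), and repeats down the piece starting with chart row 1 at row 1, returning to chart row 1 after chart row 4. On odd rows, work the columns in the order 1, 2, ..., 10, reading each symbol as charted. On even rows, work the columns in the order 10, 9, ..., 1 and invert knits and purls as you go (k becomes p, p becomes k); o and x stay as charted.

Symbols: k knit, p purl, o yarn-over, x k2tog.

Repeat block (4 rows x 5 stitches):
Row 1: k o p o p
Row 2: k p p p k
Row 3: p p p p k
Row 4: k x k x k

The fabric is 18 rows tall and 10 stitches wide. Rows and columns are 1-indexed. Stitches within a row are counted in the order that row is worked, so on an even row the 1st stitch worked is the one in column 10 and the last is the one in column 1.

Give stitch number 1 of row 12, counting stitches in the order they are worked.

Stitch:
p

Derivation:
Row 12 uses chart row ((12-1) mod 4)+1 = 4. Row 12 is even, so WS.
Chart row 4 tiled across columns 1-10: k x k x k k x k x k
WS: work from column 10 back to column 1 (reverse the tiled row), swapping k<->p (o and x unchanged).
Row 12 as worked: p x p x p p x p x p
Stitch 1 in working order -> p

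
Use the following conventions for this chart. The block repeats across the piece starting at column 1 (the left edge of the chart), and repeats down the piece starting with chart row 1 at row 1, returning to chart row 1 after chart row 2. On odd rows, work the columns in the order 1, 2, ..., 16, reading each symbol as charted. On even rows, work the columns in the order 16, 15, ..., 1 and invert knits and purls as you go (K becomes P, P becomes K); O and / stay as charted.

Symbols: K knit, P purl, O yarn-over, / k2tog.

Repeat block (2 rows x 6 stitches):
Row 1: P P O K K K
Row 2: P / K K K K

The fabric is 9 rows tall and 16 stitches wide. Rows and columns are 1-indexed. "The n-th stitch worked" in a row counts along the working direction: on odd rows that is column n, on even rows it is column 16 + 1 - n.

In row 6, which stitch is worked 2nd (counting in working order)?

Row 6: (6-1) mod 2 = 1, so use chart row 2. Even row -> WS.
Chart row 2 tiled across columns 1-16: P / K K K K P / K K K K P / K K
WS row: flip the tiled sequence (start at column 16) and apply K<->P; O and / stay.
Row 6 as worked: P P / K P P P P / K P P P P / K
The 2nd stitch worked is P.

== STITCH ==
P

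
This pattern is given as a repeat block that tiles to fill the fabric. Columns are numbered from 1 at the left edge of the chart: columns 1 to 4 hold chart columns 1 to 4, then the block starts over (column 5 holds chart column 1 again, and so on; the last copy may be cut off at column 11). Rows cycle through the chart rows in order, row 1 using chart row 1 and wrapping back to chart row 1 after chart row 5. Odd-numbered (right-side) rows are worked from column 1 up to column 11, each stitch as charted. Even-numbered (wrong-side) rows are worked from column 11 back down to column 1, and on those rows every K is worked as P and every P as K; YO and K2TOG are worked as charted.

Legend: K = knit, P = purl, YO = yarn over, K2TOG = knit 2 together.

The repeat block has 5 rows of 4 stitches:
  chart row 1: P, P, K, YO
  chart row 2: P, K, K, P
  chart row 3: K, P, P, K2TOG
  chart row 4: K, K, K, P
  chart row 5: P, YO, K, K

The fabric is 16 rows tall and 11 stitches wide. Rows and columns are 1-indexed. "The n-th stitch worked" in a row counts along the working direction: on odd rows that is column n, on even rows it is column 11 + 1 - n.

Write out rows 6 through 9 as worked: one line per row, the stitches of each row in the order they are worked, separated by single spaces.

Row 6: chart row 1, WS - tiled (columns 1-11): P P K YO P P K YO P P K; work from column 11 back to 1 with K<->P swapped.
Row 7: chart row 2, RS - tile across columns 1-11 and work as-is.
Row 8: chart row 3, WS - tiled (columns 1-11): K P P K2TOG K P P K2TOG K P P; work from column 11 back to 1 with K<->P swapped.
Row 9: chart row 4, RS - tile across columns 1-11 and work as-is.

Rows as worked:
P K K YO P K K YO P K K
P K K P P K K P P K K
K K P K2TOG K K P K2TOG K K P
K K K P K K K P K K K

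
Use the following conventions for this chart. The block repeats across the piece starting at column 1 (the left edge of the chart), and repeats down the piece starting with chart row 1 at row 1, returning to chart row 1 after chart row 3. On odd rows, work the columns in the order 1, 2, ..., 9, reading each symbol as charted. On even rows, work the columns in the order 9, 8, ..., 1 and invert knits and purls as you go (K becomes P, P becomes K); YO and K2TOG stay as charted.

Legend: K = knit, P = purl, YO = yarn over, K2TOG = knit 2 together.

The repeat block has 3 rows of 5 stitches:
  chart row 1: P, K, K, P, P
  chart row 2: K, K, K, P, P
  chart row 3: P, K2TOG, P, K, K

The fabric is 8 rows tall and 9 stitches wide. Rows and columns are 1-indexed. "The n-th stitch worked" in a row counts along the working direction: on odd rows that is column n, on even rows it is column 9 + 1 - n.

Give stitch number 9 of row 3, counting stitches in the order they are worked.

Row 3: (3-1) mod 3 = 2, so use chart row 3. Odd row -> RS.
Chart row 3 tiled across columns 1-9: P K2TOG P K K P K2TOG P K
RS: work column 1 to column 9, symbols as charted — the tiled row is the row as worked.
Stitch 9 in working order -> K

== STITCH ==
K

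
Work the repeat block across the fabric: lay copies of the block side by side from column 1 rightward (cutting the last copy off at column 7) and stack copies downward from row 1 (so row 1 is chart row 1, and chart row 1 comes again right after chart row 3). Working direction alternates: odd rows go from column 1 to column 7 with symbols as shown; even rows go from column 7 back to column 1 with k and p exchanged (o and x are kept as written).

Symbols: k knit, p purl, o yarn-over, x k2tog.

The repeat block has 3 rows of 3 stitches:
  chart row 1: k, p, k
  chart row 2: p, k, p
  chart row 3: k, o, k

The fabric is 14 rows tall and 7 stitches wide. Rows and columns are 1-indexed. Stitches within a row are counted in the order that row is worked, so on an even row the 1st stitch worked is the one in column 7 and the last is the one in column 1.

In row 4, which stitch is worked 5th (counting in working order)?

Result:
p

Derivation:
For row 4: chart row = ((4-1) mod 3) + 1 = 1; this is a WS (even) row.
Chart row 1 tiled across columns 1-7: k p k k p k k
WS row: flip the tiled sequence (start at column 7) and apply k<->p; o and x stay.
Row 4 as worked: p p k p p k p
Counting 5 along the worked row gives p.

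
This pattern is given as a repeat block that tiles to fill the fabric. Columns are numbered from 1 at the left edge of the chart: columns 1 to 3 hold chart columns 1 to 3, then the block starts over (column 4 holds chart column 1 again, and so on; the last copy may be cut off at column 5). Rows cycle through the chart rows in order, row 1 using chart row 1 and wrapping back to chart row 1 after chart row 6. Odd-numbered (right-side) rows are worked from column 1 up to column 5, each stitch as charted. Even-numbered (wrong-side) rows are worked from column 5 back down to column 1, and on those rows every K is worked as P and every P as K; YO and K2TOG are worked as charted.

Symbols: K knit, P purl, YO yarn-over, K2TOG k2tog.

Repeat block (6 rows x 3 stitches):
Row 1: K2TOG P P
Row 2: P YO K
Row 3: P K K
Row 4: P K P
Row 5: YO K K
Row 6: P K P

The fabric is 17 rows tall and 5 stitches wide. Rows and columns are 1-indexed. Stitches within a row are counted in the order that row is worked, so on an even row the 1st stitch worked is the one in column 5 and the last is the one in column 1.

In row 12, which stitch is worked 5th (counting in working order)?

== STITCH ==
K

Derivation:
Row 12 uses chart row ((12-1) mod 6)+1 = 6. Row 12 is even, so WS.
Chart row 6 tiled across columns 1-5: P K P P K
WS row: flip the tiled sequence (start at column 5) and apply K<->P; YO and K2TOG stay.
Row 12 as worked: P K K P K
The 5th stitch worked is K.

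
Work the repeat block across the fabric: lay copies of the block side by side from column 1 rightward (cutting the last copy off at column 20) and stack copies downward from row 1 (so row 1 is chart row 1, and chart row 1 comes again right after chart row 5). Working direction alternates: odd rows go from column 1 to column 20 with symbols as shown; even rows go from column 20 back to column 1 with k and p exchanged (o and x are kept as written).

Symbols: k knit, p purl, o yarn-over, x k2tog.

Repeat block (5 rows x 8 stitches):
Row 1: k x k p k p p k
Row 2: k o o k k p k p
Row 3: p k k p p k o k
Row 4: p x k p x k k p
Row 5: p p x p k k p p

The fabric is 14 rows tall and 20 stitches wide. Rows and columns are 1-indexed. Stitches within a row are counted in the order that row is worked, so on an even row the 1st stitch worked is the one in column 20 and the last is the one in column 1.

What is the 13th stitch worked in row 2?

Result:
k

Derivation:
Row 2 uses chart row ((2-1) mod 5)+1 = 2. Row 2 is even, so WS.
Chart row 2 tiled across columns 1-20: k o o k k p k p k o o k k p k p k o o k
WS row: flip the tiled sequence (start at column 20) and apply k<->p; o and x stay.
Row 2 as worked: p o o p k p k p p o o p k p k p p o o p
The 13th stitch worked is k.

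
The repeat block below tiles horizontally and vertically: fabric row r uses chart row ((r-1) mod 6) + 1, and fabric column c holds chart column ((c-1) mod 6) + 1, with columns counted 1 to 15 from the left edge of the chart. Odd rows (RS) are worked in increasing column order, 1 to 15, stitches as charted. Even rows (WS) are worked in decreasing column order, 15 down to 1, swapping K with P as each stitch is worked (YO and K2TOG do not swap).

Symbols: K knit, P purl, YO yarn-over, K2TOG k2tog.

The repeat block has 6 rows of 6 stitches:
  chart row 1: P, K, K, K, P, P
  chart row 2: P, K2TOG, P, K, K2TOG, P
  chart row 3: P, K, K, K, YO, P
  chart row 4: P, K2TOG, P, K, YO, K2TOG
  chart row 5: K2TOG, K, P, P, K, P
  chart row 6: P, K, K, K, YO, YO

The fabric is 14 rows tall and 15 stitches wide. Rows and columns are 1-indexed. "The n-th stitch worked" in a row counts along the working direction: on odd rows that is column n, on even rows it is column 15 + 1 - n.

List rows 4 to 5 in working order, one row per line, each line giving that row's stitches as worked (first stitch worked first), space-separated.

== ROWS AS WORKED ==
K K2TOG K K2TOG YO P K K2TOG K K2TOG YO P K K2TOG K
K2TOG K P P K P K2TOG K P P K P K2TOG K P

Derivation:
Row 4: chart row 4, WS - tiled (columns 1-15): P K2TOG P K YO K2TOG P K2TOG P K YO K2TOG P K2TOG P; work from column 15 back to 1 with K<->P swapped.
Row 5: chart row 5, RS - tile across columns 1-15 and work as-is.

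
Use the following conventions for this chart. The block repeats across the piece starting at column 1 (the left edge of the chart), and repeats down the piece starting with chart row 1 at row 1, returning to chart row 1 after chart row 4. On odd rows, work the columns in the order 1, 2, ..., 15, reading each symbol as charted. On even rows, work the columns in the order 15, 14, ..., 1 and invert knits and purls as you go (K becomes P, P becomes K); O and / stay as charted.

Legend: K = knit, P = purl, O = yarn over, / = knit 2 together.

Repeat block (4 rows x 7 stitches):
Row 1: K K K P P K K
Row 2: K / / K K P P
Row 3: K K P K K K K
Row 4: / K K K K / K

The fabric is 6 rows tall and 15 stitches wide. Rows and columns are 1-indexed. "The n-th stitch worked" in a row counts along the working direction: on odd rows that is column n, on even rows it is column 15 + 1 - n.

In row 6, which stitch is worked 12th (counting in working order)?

Row 6 uses chart row ((6-1) mod 4)+1 = 2. Row 6 is even, so WS.
Chart row 2 tiled across columns 1-15: K / / K K P P K / / K K P P K
WS row: flip the tiled sequence (start at column 15) and apply K<->P; O and / stay.
Row 6 as worked: P K K P P / / P K K P P / / P
The 12th stitch worked is P.

Result:
P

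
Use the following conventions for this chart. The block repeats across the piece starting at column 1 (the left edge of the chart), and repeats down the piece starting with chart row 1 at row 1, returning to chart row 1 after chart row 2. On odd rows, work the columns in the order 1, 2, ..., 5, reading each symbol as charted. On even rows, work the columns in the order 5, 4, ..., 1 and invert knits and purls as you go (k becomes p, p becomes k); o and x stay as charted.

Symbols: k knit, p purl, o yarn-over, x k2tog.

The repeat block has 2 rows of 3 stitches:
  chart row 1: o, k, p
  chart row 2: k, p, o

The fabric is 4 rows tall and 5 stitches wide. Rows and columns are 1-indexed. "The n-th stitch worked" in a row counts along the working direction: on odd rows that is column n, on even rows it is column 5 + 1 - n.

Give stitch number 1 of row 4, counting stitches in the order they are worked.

Stitch:
k

Derivation:
Row 4 uses chart row ((4-1) mod 2)+1 = 2. Row 4 is even, so WS.
Chart row 2 tiled across columns 1-5: k p o k p
WS row: flip the tiled sequence (start at column 5) and apply k<->p; o and x stay.
Row 4 as worked: k p o k p
The 1st stitch worked is k.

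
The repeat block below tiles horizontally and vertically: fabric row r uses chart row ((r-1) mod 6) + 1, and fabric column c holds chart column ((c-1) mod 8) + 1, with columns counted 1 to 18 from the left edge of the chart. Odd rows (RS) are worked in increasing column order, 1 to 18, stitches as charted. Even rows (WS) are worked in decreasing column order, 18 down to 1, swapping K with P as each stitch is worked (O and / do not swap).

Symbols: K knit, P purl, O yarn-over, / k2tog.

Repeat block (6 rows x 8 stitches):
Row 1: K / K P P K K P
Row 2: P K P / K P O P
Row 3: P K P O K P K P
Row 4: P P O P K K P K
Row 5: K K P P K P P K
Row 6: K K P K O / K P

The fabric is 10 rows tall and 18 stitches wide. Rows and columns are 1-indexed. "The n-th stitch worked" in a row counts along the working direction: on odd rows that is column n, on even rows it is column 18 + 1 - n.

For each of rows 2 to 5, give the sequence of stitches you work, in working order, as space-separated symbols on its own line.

Row 2: chart row 2, WS - tiled (columns 1-18): P K P / K P O P P K P / K P O P P K; work from column 18 back to 1 with K<->P swapped.
Row 3: chart row 3, RS - tile across columns 1-18 and work as-is.
Row 4: chart row 4, WS - tiled (columns 1-18): P P O P K K P K P P O P K K P K P P; work from column 18 back to 1 with K<->P swapped.
Row 5: chart row 5, RS - tile across columns 1-18 and work as-is.

Result:
P K K O K P / K P K K O K P / K P K
P K P O K P K P P K P O K P K P P K
K K P K P P K O K K P K P P K O K K
K K P P K P P K K K P P K P P K K K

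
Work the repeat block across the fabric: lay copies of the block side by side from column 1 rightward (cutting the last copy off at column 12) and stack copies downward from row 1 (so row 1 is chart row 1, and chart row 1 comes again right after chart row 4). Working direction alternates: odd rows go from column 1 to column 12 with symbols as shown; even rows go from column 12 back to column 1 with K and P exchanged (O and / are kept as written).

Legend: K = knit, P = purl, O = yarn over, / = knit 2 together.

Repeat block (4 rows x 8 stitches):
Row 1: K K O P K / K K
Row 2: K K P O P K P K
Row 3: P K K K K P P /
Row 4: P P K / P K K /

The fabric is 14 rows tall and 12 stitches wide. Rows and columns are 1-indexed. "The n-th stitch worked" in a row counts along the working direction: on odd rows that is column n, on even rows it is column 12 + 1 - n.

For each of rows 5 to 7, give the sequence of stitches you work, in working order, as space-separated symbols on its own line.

Rows as worked:
K K O P K / K K K K O P
O K P P P K P K O K P P
P K K K K P P / P K K K

Derivation:
Row 5: chart row 1, RS - tile across columns 1-12 and work as-is.
Row 6: chart row 2, WS - tiled (columns 1-12): K K P O P K P K K K P O; work from column 12 back to 1 with K<->P swapped.
Row 7: chart row 3, RS - tile across columns 1-12 and work as-is.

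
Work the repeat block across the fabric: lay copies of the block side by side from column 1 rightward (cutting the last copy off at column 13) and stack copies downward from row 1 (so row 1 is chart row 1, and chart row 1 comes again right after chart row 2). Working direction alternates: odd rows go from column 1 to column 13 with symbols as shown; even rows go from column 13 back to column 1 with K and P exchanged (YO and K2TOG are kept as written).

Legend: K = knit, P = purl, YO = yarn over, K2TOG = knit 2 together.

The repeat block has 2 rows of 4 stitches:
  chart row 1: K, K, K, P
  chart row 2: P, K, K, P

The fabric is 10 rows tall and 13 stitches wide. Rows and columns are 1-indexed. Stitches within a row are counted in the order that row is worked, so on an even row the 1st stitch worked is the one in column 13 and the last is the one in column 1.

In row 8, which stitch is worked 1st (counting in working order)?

For row 8: chart row = ((8-1) mod 2) + 1 = 2; this is a WS (even) row.
Chart row 2 tiled across columns 1-13: P K K P P K K P P K K P P
Wrong side: read the tiled row from column 13 down to 1 and exchange K with P (leave YO, K2TOG).
Row 8 as worked: K K P P K K P P K K P P K
Counting 1 along the worked row gives K.

Result:
K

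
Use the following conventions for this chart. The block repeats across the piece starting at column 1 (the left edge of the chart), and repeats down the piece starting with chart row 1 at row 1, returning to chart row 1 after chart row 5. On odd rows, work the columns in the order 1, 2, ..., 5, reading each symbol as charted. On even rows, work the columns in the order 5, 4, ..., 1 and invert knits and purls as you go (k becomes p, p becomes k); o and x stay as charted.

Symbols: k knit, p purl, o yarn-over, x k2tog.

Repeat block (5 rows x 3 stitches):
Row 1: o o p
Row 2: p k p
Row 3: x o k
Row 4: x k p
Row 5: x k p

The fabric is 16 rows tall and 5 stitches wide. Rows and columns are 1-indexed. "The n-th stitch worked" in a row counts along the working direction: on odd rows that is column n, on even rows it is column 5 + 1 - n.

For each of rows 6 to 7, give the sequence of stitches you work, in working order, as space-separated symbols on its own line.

Result:
o o k o o
p k p p k

Derivation:
Row 6: chart row 1, WS - tiled (columns 1-5): o o p o o; work from column 5 back to 1 with k<->p swapped.
Row 7: chart row 2, RS - tile across columns 1-5 and work as-is.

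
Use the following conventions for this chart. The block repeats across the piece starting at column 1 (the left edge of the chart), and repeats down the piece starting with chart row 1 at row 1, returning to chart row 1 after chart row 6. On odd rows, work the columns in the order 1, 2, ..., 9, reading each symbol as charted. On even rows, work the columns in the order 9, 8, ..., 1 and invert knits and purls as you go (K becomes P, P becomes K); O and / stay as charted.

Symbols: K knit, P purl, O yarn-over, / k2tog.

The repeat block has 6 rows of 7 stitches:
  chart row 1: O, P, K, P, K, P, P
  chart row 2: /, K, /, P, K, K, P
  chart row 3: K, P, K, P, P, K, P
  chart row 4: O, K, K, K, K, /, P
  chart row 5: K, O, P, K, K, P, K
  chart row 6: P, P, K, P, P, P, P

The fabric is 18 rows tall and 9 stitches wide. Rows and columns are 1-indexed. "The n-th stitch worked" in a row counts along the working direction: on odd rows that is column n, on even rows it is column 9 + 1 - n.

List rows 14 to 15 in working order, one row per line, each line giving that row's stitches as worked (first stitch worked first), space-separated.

Row 14: chart row 2, WS - tiled (columns 1-9): / K / P K K P / K; work from column 9 back to 1 with K<->P swapped.
Row 15: chart row 3, RS - tile across columns 1-9 and work as-is.

== ROWS AS WORKED ==
P / K P P K / P /
K P K P P K P K P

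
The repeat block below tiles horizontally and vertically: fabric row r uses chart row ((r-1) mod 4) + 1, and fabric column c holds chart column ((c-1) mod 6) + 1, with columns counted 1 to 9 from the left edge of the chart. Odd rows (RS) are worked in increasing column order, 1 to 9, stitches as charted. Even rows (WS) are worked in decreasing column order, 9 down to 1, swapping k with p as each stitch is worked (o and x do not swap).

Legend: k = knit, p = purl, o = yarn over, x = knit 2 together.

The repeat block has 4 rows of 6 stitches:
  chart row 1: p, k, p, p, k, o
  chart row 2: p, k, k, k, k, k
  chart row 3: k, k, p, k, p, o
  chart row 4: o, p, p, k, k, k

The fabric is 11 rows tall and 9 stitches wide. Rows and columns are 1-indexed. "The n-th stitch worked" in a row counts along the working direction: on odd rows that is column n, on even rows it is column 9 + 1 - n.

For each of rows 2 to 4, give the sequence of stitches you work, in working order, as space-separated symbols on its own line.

== ROWS AS WORKED ==
p p k p p p p p k
k k p k p o k k p
k k o p p p k k o

Derivation:
Row 2: chart row 2, WS - tiled (columns 1-9): p k k k k k p k k; work from column 9 back to 1 with k<->p swapped.
Row 3: chart row 3, RS - tile across columns 1-9 and work as-is.
Row 4: chart row 4, WS - tiled (columns 1-9): o p p k k k o p p; work from column 9 back to 1 with k<->p swapped.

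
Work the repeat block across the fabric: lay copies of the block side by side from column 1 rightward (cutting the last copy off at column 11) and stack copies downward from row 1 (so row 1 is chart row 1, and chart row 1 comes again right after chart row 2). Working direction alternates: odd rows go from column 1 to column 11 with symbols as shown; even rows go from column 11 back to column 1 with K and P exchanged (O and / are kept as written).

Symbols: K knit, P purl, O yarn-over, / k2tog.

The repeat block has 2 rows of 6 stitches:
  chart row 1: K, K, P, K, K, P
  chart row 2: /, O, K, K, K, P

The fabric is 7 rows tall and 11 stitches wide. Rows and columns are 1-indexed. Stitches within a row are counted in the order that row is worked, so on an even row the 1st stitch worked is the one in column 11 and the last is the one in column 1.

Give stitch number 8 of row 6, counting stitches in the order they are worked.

Row 6: (6-1) mod 2 = 1, so use chart row 2. Even row -> WS.
Chart row 2 tiled across columns 1-11: / O K K K P / O K K K
WS row: flip the tiled sequence (start at column 11) and apply K<->P; O and / stay.
Row 6 as worked: P P P O / K P P P O /
Stitch 8 in working order -> P

Stitch:
P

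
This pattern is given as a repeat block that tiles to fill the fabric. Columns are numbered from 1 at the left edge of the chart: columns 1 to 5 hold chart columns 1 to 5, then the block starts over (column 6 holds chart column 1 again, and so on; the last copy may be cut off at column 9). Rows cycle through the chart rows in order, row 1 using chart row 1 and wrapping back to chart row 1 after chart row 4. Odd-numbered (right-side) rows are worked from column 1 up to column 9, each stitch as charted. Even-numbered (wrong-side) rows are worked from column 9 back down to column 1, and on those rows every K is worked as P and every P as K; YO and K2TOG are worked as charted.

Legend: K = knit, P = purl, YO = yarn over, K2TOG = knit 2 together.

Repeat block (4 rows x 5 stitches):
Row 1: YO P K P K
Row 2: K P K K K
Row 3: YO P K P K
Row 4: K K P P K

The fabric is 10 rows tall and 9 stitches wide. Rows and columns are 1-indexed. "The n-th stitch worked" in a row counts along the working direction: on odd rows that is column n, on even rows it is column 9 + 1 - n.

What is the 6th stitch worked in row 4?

Stitch:
K

Derivation:
Row 4: (4-1) mod 4 = 3, so use chart row 4. Even row -> WS.
Chart row 4 tiled across columns 1-9: K K P P K K K P P
WS: work from column 9 back to column 1 (reverse the tiled row), swapping K<->P (YO and K2TOG unchanged).
Row 4 as worked: K K P P P K K P P
The 6th stitch worked is K.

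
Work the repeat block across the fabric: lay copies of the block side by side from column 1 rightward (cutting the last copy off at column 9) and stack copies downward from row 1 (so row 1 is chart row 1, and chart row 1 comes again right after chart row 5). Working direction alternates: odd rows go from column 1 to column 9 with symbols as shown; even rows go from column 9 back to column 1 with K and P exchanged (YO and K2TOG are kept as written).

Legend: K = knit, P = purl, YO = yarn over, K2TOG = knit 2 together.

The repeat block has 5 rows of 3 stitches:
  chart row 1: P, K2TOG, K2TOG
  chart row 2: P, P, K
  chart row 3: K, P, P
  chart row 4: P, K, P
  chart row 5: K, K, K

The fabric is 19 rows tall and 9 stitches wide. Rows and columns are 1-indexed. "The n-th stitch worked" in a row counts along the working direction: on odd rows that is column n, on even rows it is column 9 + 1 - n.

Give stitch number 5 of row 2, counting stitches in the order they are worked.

Row 2: (2-1) mod 5 = 1, so use chart row 2. Even row -> WS.
Chart row 2 tiled across columns 1-9: P P K P P K P P K
Wrong side: read the tiled row from column 9 down to 1 and exchange K with P (leave YO, K2TOG).
Row 2 as worked: P K K P K K P K K
Counting 5 along the worked row gives K.

Stitch:
K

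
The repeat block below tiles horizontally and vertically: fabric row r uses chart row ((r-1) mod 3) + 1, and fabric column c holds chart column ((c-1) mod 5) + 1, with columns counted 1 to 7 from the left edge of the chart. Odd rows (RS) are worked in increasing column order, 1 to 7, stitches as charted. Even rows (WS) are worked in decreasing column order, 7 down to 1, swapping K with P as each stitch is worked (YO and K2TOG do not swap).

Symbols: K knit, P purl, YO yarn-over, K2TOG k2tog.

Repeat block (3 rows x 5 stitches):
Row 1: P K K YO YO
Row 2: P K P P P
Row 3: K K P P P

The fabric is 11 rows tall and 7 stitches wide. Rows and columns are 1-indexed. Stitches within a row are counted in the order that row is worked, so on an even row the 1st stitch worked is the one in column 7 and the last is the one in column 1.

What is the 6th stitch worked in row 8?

For row 8: chart row = ((8-1) mod 3) + 1 = 2; this is a WS (even) row.
Chart row 2 tiled across columns 1-7: P K P P P P K
WS row: flip the tiled sequence (start at column 7) and apply K<->P; YO and K2TOG stay.
Row 8 as worked: P K K K K P K
The 6th stitch worked is P.

Stitch:
P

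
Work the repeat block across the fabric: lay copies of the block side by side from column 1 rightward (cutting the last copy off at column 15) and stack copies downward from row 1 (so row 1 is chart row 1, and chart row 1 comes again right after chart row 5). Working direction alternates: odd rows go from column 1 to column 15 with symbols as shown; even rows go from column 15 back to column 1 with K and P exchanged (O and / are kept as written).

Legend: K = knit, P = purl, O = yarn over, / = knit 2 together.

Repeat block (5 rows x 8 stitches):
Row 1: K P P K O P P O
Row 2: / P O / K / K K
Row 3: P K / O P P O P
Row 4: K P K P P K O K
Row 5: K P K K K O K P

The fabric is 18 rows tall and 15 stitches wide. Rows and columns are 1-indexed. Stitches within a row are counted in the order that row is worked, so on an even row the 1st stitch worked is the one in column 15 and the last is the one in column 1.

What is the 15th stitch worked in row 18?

Result:
K

Derivation:
For row 18: chart row = ((18-1) mod 5) + 1 = 3; this is a WS (even) row.
Chart row 3 tiled across columns 1-15: P K / O P P O P P K / O P P O
WS row: flip the tiled sequence (start at column 15) and apply K<->P; O and / stay.
Row 18 as worked: O K K O / P K K O K K O / P K
Counting 15 along the worked row gives K.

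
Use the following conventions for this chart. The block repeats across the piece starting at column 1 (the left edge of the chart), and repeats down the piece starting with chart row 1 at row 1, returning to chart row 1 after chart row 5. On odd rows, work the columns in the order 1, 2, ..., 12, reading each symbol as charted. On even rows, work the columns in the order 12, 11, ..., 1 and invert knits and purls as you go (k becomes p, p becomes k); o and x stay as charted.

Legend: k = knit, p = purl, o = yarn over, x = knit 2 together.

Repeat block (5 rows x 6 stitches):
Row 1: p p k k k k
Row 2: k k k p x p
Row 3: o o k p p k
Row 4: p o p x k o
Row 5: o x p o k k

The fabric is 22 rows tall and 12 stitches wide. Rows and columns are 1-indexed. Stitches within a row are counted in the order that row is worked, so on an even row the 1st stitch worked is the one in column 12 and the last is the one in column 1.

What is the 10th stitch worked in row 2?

== STITCH ==
p

Derivation:
Row 2: (2-1) mod 5 = 1, so use chart row 2. Even row -> WS.
Chart row 2 tiled across columns 1-12: k k k p x p k k k p x p
Wrong side: read the tiled row from column 12 down to 1 and exchange k with p (leave o, x).
Row 2 as worked: k x k p p p k x k p p p
Counting 10 along the worked row gives p.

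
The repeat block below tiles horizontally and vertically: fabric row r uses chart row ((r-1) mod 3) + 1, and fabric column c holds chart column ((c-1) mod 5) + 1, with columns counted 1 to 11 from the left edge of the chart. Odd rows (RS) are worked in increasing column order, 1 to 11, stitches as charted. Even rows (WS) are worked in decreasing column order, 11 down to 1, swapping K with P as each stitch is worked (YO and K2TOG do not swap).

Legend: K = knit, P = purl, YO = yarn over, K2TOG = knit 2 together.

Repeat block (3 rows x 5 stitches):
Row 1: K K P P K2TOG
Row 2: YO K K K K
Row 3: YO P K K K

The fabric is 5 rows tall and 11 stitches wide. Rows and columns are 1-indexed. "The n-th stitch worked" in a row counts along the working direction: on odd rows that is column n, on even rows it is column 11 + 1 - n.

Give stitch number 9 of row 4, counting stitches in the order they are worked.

Result:
K

Derivation:
Row 4: (4-1) mod 3 = 0, so use chart row 1. Even row -> WS.
Chart row 1 tiled across columns 1-11: K K P P K2TOG K K P P K2TOG K
WS row: flip the tiled sequence (start at column 11) and apply K<->P; YO and K2TOG stay.
Row 4 as worked: P K2TOG K K P P K2TOG K K P P
Stitch 9 in working order -> K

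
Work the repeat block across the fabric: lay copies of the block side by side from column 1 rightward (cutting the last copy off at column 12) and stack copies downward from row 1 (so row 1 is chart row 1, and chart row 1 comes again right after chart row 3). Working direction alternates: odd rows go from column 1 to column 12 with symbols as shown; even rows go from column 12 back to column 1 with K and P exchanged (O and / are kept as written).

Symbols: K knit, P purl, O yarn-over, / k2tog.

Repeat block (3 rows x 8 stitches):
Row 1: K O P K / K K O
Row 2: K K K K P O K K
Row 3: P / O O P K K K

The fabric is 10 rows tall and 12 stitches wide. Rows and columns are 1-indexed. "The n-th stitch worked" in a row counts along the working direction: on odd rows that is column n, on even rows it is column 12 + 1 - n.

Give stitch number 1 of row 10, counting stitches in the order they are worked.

Row 10: (10-1) mod 3 = 0, so use chart row 1. Even row -> WS.
Chart row 1 tiled across columns 1-12: K O P K / K K O K O P K
WS: work from column 12 back to column 1 (reverse the tiled row), swapping K<->P (O and / unchanged).
Row 10 as worked: P K O P O P P / P K O P
Counting 1 along the worked row gives P.

== STITCH ==
P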